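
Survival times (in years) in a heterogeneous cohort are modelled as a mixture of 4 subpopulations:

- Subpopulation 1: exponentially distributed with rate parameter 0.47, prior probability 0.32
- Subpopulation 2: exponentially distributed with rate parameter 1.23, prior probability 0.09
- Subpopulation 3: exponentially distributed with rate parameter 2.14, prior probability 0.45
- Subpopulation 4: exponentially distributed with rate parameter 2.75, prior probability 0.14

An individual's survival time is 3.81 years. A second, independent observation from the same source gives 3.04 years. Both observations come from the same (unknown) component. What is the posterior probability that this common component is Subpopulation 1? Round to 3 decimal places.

P(component k | x) = π_k·f_k(x) / marginal(x), where marginal(x) = Σ_j π_j·f_j(x).
Since both observations come from the same component, the likelihood for component k is f_k(x₁)·f_k(x₂).
  p_1 = [0.47·e^(−0.47·3.81) = 0.47·e^(−1.7907) = 0.0784164] × [0.11261] = 0.00883049
  p_2 = [1.23·e^(−1.23·3.81) = 1.23·e^(−4.6863) = 0.0113415] × [0.0292409] = 0.000331636
  p_3 = [2.14·e^(−2.14·3.81) = 2.14·e^(−8.1534) = 0.000615796] × [0.00319939] = 1.97017e-06
  p_4 = [2.75·e^(−2.75·3.81) = 2.75·e^(−10.4775) = 7.74484e-05] × [0.000643622] = 4.98475e-08
Multiply by the mixture weights:
  π_1·p_1 = 0.32 × 0.00883049 = 0.00282576
  π_2·p_2 = 0.09 × 0.000331636 = 2.98473e-05
  π_3·p_3 = 0.45 × 1.97017e-06 = 8.86579e-07
  π_4·p_4 = 0.14 × 4.98475e-08 = 6.97865e-09
Evidence: 0.00282576 + 2.98473e-05 + 8.86579e-07 + 6.97865e-09 = 0.0028565
P(Subpopulation 1 | data) = 0.00282576 / 0.0028565 ≈ 0.989

0.989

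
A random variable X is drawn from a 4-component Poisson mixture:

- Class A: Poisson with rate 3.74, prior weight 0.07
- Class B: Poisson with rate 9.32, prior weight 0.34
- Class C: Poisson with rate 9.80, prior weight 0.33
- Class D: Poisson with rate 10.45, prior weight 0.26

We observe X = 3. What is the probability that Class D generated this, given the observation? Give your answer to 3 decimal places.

By Bayes' theorem, P(k | x) = π_k f_k(x) / Σ_j π_j f_j(x).
Evaluate each component's likelihood at the observed value:
  L_A = 0.207111
  L_B = 0.0120913
  L_C = 0.00869843
  L_D = 0.0055058
Weight by the priors:
  π_A·L_A = 0.07 × 0.207111 = 0.0144977
  π_B·L_B = 0.34 × 0.0120913 = 0.00411103
  π_C·L_C = 0.33 × 0.00869843 = 0.00287048
  π_D·L_D = 0.26 × 0.0055058 = 0.00143151
Evidence: 0.0144977 + 0.00411103 + 0.00287048 + 0.00143151 = 0.0229108
P(Class D | data) = 0.00143151 / 0.0229108 ≈ 0.062

0.062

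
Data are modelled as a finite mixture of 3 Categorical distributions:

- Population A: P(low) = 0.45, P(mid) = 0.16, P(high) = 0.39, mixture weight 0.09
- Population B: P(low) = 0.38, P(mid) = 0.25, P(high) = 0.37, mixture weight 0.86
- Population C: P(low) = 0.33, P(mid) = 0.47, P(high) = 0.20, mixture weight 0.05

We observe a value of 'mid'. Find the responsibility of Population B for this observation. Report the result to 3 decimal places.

The responsibility of component k is P(Z=k) f_k(x) divided by Σ_j P(Z=j) f_j(x).
Evaluate each component's likelihood at the observed value:
  f_A = 0.16
  f_B = 0.25
  f_C = 0.47
Prior × likelihood for each component:
  P(Z=A)·f_A = 0.09 × 0.16 = 0.0144
  P(Z=B)·f_B = 0.86 × 0.25 = 0.215
  P(Z=C)·f_C = 0.05 × 0.47 = 0.0235
Normaliser: 0.0144 + 0.215 + 0.0235 = 0.2529
So the posterior for Population B is 0.215 / 0.2529 ≈ 0.850.

0.850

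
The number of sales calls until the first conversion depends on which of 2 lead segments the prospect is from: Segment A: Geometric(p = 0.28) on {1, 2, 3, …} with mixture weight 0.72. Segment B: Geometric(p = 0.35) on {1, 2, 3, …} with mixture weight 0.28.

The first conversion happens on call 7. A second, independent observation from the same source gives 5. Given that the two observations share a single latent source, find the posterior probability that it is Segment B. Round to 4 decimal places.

The responsibility of component k is π_k f_k(x) divided by Σ_j π_j f_j(x).
Since both observations come from the same component, the likelihood for component k is f_k(x₁)·f_k(x₂).
  p_A = [0.28·(1−0.28)^6 = 0.28·0.139314 = 0.0390079] × [0.0752468] = 0.00293522
  p_B = [0.35·(1−0.35)^6 = 0.35·0.0754189 = 0.0263966] × [0.0624772] = 0.00164919
Unnormalised posteriors:
  π_A·p_A = 0.72 × 0.00293522 = 0.00211336
  π_B·p_B = 0.28 × 0.00164919 = 0.000461772
Denominator: 0.00211336 + 0.000461772 = 0.00257513
P(Segment B | x₁,x₂) = 0.000461772 / 0.00257513 ≈ 0.1793

0.1793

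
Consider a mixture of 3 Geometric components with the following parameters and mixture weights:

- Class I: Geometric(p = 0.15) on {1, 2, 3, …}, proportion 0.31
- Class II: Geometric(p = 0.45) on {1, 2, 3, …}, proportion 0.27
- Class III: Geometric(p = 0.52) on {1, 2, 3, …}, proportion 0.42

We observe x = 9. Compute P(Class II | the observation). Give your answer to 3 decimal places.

By Bayes' theorem, P(k | x) = π_k f_k(x) / Σ_j π_j f_j(x).
Component likelihoods at x = 9:
  p_I = 0.15·(1−0.15)^8 = 0.15·0.272491 = 0.0408736
  p_II = 0.45·(1−0.45)^8 = 0.45·0.00837339 = 0.00376803
  p_III = 0.52·(1−0.52)^8 = 0.52·0.00281793 = 0.00146532
Unnormalised posteriors:
  π_I·p_I = 0.31 × 0.0408736 = 0.0126708
  π_II·p_II = 0.27 × 0.00376803 = 0.00101737
  π_III·p_III = 0.42 × 0.00146532 = 0.000615435
Normaliser: 0.0126708 + 0.00101737 + 0.000615435 = 0.0143036
So the posterior for Class II is 0.00101737 / 0.0143036 ≈ 0.071.

0.071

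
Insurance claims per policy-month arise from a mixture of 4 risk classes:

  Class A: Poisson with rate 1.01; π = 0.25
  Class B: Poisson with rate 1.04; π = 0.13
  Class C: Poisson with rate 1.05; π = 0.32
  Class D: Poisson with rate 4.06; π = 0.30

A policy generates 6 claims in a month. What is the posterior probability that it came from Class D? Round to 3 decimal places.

0.987

P(component k | x) = π_k·f_k(x) / marginal(x), where marginal(x) = Σ_j π_j·f_j(x).
Evaluate each component's likelihood at the observed value:
  L_A = e^(−1.01)·1.01^6/6! = 0.00053698
  L_B = e^(−1.04)·1.04^6/6! = 0.000621157
  L_C = e^(−1.05)·1.05^6/6! = 0.00065132
  L_D = e^(−4.06)·4.06^6/6! = 0.107297
Weight by the priors:
  π_A·L_A = 0.25 × 0.00053698 = 0.000134245
  π_B·L_B = 0.13 × 0.000621157 = 8.07504e-05
  π_C·L_C = 0.32 × 0.00065132 = 0.000208422
  π_D·L_D = 0.30 × 0.107297 = 0.0321891
Evidence: 0.000134245 + 8.07504e-05 + 0.000208422 + 0.0321891 = 0.0326126
P(Class D | 6 claims) = 0.0321891 / 0.0326126 ≈ 0.987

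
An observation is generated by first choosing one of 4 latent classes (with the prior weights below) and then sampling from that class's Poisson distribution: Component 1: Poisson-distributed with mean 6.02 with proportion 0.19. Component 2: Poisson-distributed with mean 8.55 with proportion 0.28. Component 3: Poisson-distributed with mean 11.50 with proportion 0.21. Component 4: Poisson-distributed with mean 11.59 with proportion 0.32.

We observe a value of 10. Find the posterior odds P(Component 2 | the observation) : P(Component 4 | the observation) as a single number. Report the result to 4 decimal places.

0.8732

Only the two components matter; the odds are (w_i f_i(x)) / (w_j f_j(x)).
Poisson probabilities:
  L_1 = 0.0418552
  L_2 = 0.111347
  L_3 = 0.112935
  L_4 = 0.111583
Odds = (0.28/0.32) × (0.111347/0.111583) = 0.875 × 0.997888 ≈ 0.8732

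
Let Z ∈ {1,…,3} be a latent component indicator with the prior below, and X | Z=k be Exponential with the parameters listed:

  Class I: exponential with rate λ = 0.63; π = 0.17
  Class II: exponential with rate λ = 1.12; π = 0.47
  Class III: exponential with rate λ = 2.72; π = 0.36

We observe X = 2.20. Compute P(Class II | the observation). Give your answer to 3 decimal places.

Apply Bayes' rule: the posterior for each component is proportional to its prior times its likelihood at x.
Exponential densities:
  f_I = 0.63·e^(−0.63·2.20) = 0.63·e^(−1.3860) = 0.157546
  f_II = 1.12·e^(−1.12·2.20) = 1.12·e^(−2.4640) = 0.0953052
  f_III = 2.72·e^(−2.72·2.20) = 2.72·e^(−5.9840) = 0.00685095
Weight by the priors:
  P(Z=I)·f_I = 0.17 × 0.157546 = 0.0267829
  P(Z=II)·f_II = 0.47 × 0.0953052 = 0.0447934
  P(Z=III)·f_III = 0.36 × 0.00685095 = 0.00246634
Denominator: 0.0267829 + 0.0447934 + 0.00246634 = 0.0740426
P(Class II | the observation) ≈ 0.605

0.605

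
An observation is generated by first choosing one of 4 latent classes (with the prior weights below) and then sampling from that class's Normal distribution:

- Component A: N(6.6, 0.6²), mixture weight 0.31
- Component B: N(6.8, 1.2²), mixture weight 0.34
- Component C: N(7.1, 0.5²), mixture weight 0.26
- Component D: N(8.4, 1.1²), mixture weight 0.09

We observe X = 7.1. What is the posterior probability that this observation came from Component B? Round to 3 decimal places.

The responsibility of component k is w_k f_k(x) divided by Σ_j w_j f_j(x).
Evaluate each component's likelihood at the observed value:
  L_A = (1/(0.6·√(2π)))·exp(−(7.1−6.6)²/(2·0.6²)) = 0.664904·exp(-0.34722) = 0.469853
  L_B = (1/(1.2·√(2π)))·exp(−(7.1−6.8)²/(2·1.2²)) = 0.332452·exp(-0.03125) = 0.322223
  L_C = (1/(0.5·√(2π)))·exp(−(7.1−7.1)²/(2·0.5²)) = 0.797885·exp(-0.00000) = 0.797885
  L_D = (1/(1.1·√(2π)))·exp(−(7.1−8.4)²/(2·1.1²)) = 0.362675·exp(-0.69835) = 0.180397
Prior × likelihood for each component:
  w_A·L_A = 0.31 × 0.469853 = 0.145654
  w_B·L_B = 0.34 × 0.322223 = 0.109556
  w_C·L_C = 0.26 × 0.797885 = 0.20745
  w_D·L_D = 0.09 × 0.180397 = 0.0162357
Normaliser: 0.145654 + 0.109556 + 0.20745 + 0.0162357 = 0.478896
P(Component B | 7.1) = 0.109556 / 0.478896 ≈ 0.229

0.229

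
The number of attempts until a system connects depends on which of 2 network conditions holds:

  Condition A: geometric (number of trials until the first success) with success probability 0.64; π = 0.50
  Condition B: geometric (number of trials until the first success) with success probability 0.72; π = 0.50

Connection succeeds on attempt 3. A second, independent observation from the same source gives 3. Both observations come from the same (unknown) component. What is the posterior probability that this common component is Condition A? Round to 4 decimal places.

Posterior ∝ prior × likelihood, so P(k | x) ∝ w_k f_k(x); normalise over all components.
Since both observations come from the same component, the likelihood for component k is f_k(x₁)·f_k(x₂).
  f_A = [0.082944] × [0.082944] = 0.00687971
  f_B = [0.056448] × [0.056448] = 0.00318638
Prior × likelihood for each component:
  w_A·f_A = 0.50 × 0.00687971 = 0.00343985
  w_B·f_B = 0.50 × 0.00318638 = 0.00159319
Marginal: 0.00343985 + 0.00159319 = 0.00503304
P(Condition A | data) = 0.00343985 / 0.00503304 ≈ 0.6835

0.6835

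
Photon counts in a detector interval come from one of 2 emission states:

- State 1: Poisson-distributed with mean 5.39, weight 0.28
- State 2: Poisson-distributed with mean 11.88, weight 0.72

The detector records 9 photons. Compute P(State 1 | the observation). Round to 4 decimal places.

Apply Bayes' rule: the posterior for each component is proportional to its prior times its likelihood at x.
Poisson probabilities:
  p_1 = 0.0482713
  p_2 = 0.0899842
Weight by the priors:
  w_1·p_1 = 0.28 × 0.0482713 = 0.013516
  w_2·p_2 = 0.72 × 0.0899842 = 0.0647887
Evidence: 0.013516 + 0.0647887 = 0.0783046
Responsibility of State 1: 0.013516 / 0.0783046 ≈ 0.1726

0.1726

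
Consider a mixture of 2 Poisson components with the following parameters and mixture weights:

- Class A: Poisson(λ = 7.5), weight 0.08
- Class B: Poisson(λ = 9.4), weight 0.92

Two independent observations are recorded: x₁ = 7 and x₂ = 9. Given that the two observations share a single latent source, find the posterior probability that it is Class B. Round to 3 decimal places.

0.905

Posterior ∝ prior × likelihood, so P(k | x) ∝ π_k f_k(x); normalise over all components.
Since both observations come from the same component, the likelihood for component k is f_k(x₁)·f_k(x₂).
  L_A = [e^(−7.5)·7.5^7/7! = 0.146484] × [0.11444] = 0.0167637
  L_B = [e^(−9.4)·9.4^7/7! = 0.106438] × [0.130623] = 0.0139032
Unnormalised posteriors:
  π_A·L_A = 0.08 × 0.0167637 = 0.00134109
  π_B·L_B = 0.92 × 0.0139032 = 0.012791
Marginal: 0.00134109 + 0.012791 = 0.0141321
Responsibility of Class B: 0.012791 / 0.0141321 ≈ 0.905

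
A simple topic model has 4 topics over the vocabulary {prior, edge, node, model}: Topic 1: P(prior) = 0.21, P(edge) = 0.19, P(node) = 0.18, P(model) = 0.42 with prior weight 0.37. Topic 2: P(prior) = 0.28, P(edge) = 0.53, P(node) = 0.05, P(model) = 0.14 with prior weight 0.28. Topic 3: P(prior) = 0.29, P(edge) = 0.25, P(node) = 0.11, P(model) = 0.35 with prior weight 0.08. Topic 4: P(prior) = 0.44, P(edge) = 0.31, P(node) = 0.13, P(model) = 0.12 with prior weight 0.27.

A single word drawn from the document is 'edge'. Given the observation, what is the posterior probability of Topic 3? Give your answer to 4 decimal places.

Posterior ∝ prior × likelihood, so P(k | x) ∝ P(Z=k) f_k(x); normalise over all components.
Categorical probabilities:
  p_1 = 0.19
  p_2 = 0.53
  p_3 = 0.25
  p_4 = 0.31
Unnormalised posteriors:
  P(Z=1)·p_1 = 0.37 × 0.19 = 0.0703
  P(Z=2)·p_2 = 0.28 × 0.53 = 0.1484
  P(Z=3)·p_3 = 0.08 × 0.25 = 0.02
  P(Z=4)·p_4 = 0.27 × 0.31 = 0.0837
Denominator: 0.0703 + 0.1484 + 0.02 + 0.0837 = 0.3224
Responsibility of Topic 3: 0.02 / 0.3224 ≈ 0.0620

0.0620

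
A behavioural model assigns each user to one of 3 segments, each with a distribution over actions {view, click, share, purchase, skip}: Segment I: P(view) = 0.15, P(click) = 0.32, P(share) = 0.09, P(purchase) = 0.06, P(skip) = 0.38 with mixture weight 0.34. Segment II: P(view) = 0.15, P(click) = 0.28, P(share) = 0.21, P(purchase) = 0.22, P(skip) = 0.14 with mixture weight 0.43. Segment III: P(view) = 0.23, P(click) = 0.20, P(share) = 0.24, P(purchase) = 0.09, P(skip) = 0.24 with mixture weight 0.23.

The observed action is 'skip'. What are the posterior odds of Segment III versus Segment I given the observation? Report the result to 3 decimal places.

0.427

Since P(k|x) ∝ π_k f_k(x), the posterior odds are π_i f_i(x) / (π_j f_j(x)).
Component likelihoods at x = 'skip':
  L_I = 0.38
  L_II = 0.14
  L_III = 0.24
Odds = (0.23/0.34) × (0.24/0.38) = 0.676471 × 0.631579 ≈ 0.427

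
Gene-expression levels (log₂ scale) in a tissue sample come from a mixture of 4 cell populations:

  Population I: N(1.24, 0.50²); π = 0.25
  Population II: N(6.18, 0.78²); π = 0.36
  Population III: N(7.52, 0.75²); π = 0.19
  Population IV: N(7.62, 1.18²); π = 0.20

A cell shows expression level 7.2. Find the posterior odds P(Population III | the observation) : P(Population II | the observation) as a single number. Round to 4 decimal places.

Since P(k|x) ∝ π_k f_k(x), the posterior odds are π_i f_i(x) / (π_j f_j(x)).
Component likelihoods at x = 7.2:
  f_I = (1/(0.50·√(2π)))·exp(−(7.2−1.24)²/(2·0.50²)) = 0.797885·exp(-71.04320) = 1.11756e-31
  f_II = (1/(0.78·√(2π)))·exp(−(7.2−6.18)²/(2·0.78²)) = 0.511464·exp(-0.85503) = 0.217511
  f_III = (1/(0.75·√(2π)))·exp(−(7.2−7.52)²/(2·0.75²)) = 0.531923·exp(-0.09102) = 0.485644
  f_IV = (1/(1.18·√(2π)))·exp(−(7.2−7.62)²/(2·1.18²)) = 0.338087·exp(-0.06334) = 0.317335
Posterior odds = (π_III·f_III) / (π_II·f_II) = (0.19·0.485644) / (0.36·0.217511) = 0.0922724 / 0.0783039 ≈ 1.1784

1.1784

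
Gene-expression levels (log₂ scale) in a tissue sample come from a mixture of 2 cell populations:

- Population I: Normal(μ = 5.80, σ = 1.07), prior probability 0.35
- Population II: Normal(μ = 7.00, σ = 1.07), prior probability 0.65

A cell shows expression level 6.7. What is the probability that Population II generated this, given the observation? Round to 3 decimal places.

The responsibility of component k is w_k f_k(x) divided by Σ_j w_j f_j(x).
Normal densities:
  L_I = (1/(1.07·√(2π)))·exp(−(6.7−5.80)²/(2·1.07²)) = 0.372843·exp(-0.35374) = 0.261757
  L_II = (1/(1.07·√(2π)))·exp(−(6.7−7.00)²/(2·1.07²)) = 0.372843·exp(-0.03930) = 0.358473
Unnormalised posteriors:
  w_I·L_I = 0.35 × 0.261757 = 0.0916148
  w_II·L_II = 0.65 × 0.358473 = 0.233007
Evidence: 0.0916148 + 0.233007 = 0.324622
Responsibility of Population II: 0.233007 / 0.324622 ≈ 0.718

0.718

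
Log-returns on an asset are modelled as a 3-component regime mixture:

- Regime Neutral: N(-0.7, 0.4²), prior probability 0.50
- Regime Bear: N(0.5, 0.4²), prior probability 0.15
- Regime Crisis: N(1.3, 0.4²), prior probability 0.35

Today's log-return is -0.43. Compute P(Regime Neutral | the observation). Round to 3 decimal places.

The responsibility of component k is w_k f_k(x) divided by Σ_j w_j f_j(x).
Evaluate each component's likelihood at the observed value:
  L_Neutral = 0.794168
  L_Bear = 0.0668396
  L_Crisis = 8.64919e-05
Prior × likelihood for each component:
  w_Neutral·L_Neutral = 0.50 × 0.794168 = 0.397084
  w_Bear·L_Bear = 0.15 × 0.0668396 = 0.0100259
  w_Crisis·L_Crisis = 0.35 × 8.64919e-05 = 3.02721e-05
Sum: 0.397084 + 0.0100259 + 3.02721e-05 = 0.40714
So the posterior for Regime Neutral is 0.397084 / 0.40714 ≈ 0.975.

0.975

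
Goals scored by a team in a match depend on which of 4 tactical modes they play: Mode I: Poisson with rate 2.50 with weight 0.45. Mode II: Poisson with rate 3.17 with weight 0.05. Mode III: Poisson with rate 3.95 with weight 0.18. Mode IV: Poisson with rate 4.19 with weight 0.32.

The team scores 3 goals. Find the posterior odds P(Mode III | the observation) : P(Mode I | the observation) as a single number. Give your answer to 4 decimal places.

The posterior odds equal the prior odds times the likelihood ratio: (w_i/w_j)·(f_i(x)/f_j(x)).
Evaluate each component's likelihood at the observed value:
  p_I = e^(−2.50)·2.50^3/3! = 0.213763
  p_II = e^(−3.17)·3.17^3/3! = 0.223004
  p_III = e^(−3.95)·3.95^3/3! = 0.197777
  p_IV = e^(−4.19)·4.19^3/3! = 0.185694
Odds = (0.18/0.45) × (0.197777/0.213763) = 0.4 × 0.925218 ≈ 0.3701

0.3701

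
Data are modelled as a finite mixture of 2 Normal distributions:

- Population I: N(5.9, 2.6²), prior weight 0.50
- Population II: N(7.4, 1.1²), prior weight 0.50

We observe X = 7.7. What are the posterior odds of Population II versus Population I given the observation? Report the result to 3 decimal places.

2.894

Posterior odds = (P(Z=i) f_i(x)) / (P(Z=j) f_j(x)); the normalising sum cancels.
Normal densities:
  p_I = (1/(2.6·√(2π)))·exp(−(7.7−5.9)²/(2·2.6²)) = 0.153439·exp(-0.23964) = 0.120743
  p_II = (1/(1.1·√(2π)))·exp(−(7.7−7.4)²/(2·1.1²)) = 0.362675·exp(-0.03719) = 0.349435
Posterior odds = (P(Z=II)·p_II) / (P(Z=I)·p_I) = (0.50·0.349435) / (0.50·0.120743) = 0.174717 / 0.0603713 ≈ 2.894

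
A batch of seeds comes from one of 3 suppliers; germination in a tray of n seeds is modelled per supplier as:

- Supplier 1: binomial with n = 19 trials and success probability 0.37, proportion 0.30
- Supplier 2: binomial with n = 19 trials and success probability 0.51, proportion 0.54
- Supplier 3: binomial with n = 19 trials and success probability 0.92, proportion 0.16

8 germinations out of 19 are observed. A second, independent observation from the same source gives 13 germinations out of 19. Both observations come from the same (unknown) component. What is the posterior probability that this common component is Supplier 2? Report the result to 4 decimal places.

0.9550

P(component k | x) = π_k·f_k(x) / marginal(x), where marginal(x) = Σ_j π_j·f_j(x).
Since both observations come from the same component, the likelihood for component k is f_k(x₁)·f_k(x₂).
  f_1 = [C(19,8)·0.37^8·0.63^11 = 75582·0.000351248·0.00620506 = 0.164732] × [0.00413188] = 0.000680653
  f_2 = [C(19,8)·0.51^8·0.49^11 = 75582·0.00457679·0.000390982 = 0.13525] × [0.0593022] = 0.00802061
  f_3 = [C(19,8)·0.92^8·0.08^11 = 75582·0.513219·8.58993e-13 = 3.33204e-08] × [0.00240582] = 8.01631e-11
Multiply by the mixture weights:
  π_1·f_1 = 0.30 × 0.000680653 = 0.000204196
  π_2·f_2 = 0.54 × 0.00802061 = 0.00433113
  π_3·f_3 = 0.16 × 8.01631e-11 = 1.28261e-11
Evidence: 0.000204196 + 0.00433113 + 1.28261e-11 = 0.00453532
P(Supplier 2 | x₁, x₂) = 0.00433113 / 0.00453532 ≈ 0.9550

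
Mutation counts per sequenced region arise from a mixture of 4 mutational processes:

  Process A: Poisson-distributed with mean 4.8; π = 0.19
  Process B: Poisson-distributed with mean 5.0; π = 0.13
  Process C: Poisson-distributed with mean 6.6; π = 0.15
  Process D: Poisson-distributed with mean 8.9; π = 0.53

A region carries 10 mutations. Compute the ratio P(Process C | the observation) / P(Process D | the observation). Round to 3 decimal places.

Only the two components matter; the odds are (P(Z=i) f_i(x)) / (P(Z=j) f_j(x)).
Evaluate each component's likelihood at the observed value:
  f_A = e^(−4.8)·4.8^10/10! = 0.0147243
  f_B = e^(−5.0)·5.0^10/10! = 0.0181328
  f_C = e^(−6.6)·6.6^10/10! = 0.058794
  f_D = e^(−8.9)·8.9^10/10! = 0.117197
Posterior odds = (P(Z=C)·f_C) / (P(Z=D)·f_D) = (0.15·0.058794) / (0.53·0.117197) = 0.00881909 / 0.0621144 ≈ 0.142

0.142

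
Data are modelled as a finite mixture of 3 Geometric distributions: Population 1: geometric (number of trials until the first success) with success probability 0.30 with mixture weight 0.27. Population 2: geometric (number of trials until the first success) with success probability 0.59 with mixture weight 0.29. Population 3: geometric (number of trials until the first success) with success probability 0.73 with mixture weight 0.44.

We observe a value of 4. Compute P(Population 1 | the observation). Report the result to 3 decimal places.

0.605

P(component k | x) = P(Z=k)·f_k(x) / marginal(x), where marginal(x) = Σ_j P(Z=j)·f_j(x).
Geometric probabilities:
  L_1 = 0.30·(1−0.30)^3 = 0.30·0.343 = 0.1029
  L_2 = 0.59·(1−0.59)^3 = 0.59·0.068921 = 0.0406634
  L_3 = 0.73·(1−0.73)^3 = 0.73·0.019683 = 0.0143686
Prior × likelihood for each component:
  P(Z=1)·L_1 = 0.27 × 0.1029 = 0.027783
  P(Z=2)·L_2 = 0.29 × 0.0406634 = 0.0117924
  P(Z=3)·L_3 = 0.44 × 0.0143686 = 0.00632218
Sum: 0.027783 + 0.0117924 + 0.00632218 = 0.0458976
P(Population 1 | data) = 0.027783 / 0.0458976 ≈ 0.605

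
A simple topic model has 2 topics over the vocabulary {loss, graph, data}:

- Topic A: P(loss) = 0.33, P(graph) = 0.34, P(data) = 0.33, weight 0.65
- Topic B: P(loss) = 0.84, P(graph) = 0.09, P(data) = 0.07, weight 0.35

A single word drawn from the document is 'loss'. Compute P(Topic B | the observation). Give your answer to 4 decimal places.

Posterior ∝ prior × likelihood, so P(k | x) ∝ π_k f_k(x); normalise over all components.
Categorical probabilities:
  f_A = P(loss | comp) = 0.33
  f_B = P(loss | comp) = 0.84
Weight by the priors:
  π_A·f_A = 0.65 × 0.33 = 0.2145
  π_B·f_B = 0.35 × 0.84 = 0.294
Marginal: 0.2145 + 0.294 = 0.5085
Responsibility of Topic B: 0.294 / 0.5085 ≈ 0.5782

0.5782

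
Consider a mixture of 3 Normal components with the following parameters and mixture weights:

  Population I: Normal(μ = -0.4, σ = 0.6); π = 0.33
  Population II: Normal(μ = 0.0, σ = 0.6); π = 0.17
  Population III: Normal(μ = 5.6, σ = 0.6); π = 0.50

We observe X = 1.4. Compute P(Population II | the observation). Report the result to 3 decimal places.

P(component k | x) = P(Z=k)·f_k(x) / marginal(x), where marginal(x) = Σ_j P(Z=j)·f_j(x).
Evaluate each component's likelihood at the observed value:
  L_I = 0.00738641
  L_II = 0.0437031
  L_III = 1.52245e-11
Unnormalised posteriors:
  P(Z=I)·L_I = 0.33 × 0.00738641 = 0.00243752
  P(Z=II)·L_II = 0.17 × 0.0437031 = 0.00742954
  P(Z=III)·L_III = 0.50 × 1.52245e-11 = 7.61227e-12
Evidence: 0.00243752 + 0.00742954 + 7.61227e-12 = 0.00986705
P(Population II | x) ≈ 0.753

0.753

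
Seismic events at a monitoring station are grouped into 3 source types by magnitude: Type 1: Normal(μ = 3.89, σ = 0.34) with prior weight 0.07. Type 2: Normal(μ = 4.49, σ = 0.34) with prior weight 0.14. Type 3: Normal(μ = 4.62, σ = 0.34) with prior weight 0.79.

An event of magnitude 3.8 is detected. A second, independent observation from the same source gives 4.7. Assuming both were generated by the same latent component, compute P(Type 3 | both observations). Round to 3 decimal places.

0.691

Apply Bayes' rule: the posterior for each component is proportional to its prior times its likelihood at x.
Since both observations come from the same component, the likelihood for component k is f_k(x₁)·f_k(x₂).
  p_1 = [1.13296] × [0.0687051] = 0.0778404
  p_2 = [0.149661] × [0.969599] = 0.145111
  p_3 = [0.0640281] × [1.14132] = 0.0730768
Multiply by the mixture weights:
  P(Z=1)·p_1 = 0.07 × 0.0778404 = 0.00544883
  P(Z=2)·p_2 = 0.14 × 0.145111 = 0.0203155
  P(Z=3)·p_3 = 0.79 × 0.0730768 = 0.0577307
Denominator: 0.00544883 + 0.0203155 + 0.0577307 = 0.083495
So the posterior for Type 3 is 0.0577307 / 0.083495 ≈ 0.691.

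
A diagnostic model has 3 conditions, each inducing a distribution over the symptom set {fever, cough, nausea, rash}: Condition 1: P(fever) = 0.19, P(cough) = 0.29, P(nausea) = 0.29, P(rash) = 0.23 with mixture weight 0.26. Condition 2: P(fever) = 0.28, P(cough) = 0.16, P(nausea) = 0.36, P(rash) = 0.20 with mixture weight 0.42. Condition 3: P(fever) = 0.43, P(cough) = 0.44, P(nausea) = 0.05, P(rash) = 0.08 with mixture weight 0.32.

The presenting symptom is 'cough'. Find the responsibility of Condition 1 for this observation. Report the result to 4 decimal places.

The responsibility of component k is π_k f_k(x) divided by Σ_j π_j f_j(x).
Categorical probabilities:
  f_1 = 0.29
  f_2 = 0.16
  f_3 = 0.44
Prior × likelihood for each component:
  π_1·f_1 = 0.26 × 0.29 = 0.0754
  π_2·f_2 = 0.42 × 0.16 = 0.0672
  π_3·f_3 = 0.32 × 0.44 = 0.1408
Denominator: 0.0754 + 0.0672 + 0.1408 = 0.2834
P(Condition 1 | x) ≈ 0.2661

0.2661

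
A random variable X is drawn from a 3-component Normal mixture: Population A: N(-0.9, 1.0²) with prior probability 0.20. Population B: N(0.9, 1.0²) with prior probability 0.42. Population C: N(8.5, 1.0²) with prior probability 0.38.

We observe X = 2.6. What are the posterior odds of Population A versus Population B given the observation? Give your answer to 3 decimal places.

Posterior odds = (P(Z=i) f_i(x)) / (P(Z=j) f_j(x)); the normalising sum cancels.
Component likelihoods at x = 2.6:
  p_A = 0.000872683
  p_B = 0.0940491
  p_C = 1.10158e-08
Posterior odds = (P(Z=A)·p_A) / (P(Z=B)·p_B) = (0.20·0.000872683) / (0.42·0.0940491) = 0.000174537 / 0.0395006 ≈ 0.004

0.004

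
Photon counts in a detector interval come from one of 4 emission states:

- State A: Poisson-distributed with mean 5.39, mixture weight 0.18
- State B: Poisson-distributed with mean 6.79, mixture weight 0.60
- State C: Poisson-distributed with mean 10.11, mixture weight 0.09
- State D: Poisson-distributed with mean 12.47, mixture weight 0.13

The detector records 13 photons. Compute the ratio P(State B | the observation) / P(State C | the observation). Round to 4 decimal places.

The posterior odds equal the prior odds times the likelihood ratio: (π_i/π_j)·(f_i(x)/f_j(x)).
Poisson probabilities:
  L_A = e^(−5.39)·5.39^13/13! = 0.00237425
  L_B = e^(−6.79)·6.79^13/13! = 0.0117806
  L_C = e^(−10.11)·10.11^13/13! = 0.0752952
  L_D = e^(−12.47)·12.47^13/13! = 0.108725
0.00706836 / 0.00677657 ≈ 1.0431

1.0431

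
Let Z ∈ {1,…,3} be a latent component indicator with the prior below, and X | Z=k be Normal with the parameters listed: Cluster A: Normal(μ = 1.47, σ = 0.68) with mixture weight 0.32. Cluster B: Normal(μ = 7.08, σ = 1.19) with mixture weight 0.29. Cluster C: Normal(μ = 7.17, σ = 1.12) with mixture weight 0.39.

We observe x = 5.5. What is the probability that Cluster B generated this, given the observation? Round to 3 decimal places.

0.468

The responsibility of component k is w_k f_k(x) divided by Σ_j w_j f_j(x).
Evaluate each component's likelihood at the observed value:
  L_A = 1.38525e-08
  L_B = 0.138855
  L_C = 0.117195
Prior × likelihood for each component:
  w_A·L_A = 0.32 × 1.38525e-08 = 4.43279e-09
  w_B·L_B = 0.29 × 0.138855 = 0.0402679
  w_C·L_C = 0.39 × 0.117195 = 0.0457061
Normaliser: 4.43279e-09 + 0.0402679 + 0.0457061 = 0.085974
P(Cluster B | the observation) = 0.0402679 / 0.085974 ≈ 0.468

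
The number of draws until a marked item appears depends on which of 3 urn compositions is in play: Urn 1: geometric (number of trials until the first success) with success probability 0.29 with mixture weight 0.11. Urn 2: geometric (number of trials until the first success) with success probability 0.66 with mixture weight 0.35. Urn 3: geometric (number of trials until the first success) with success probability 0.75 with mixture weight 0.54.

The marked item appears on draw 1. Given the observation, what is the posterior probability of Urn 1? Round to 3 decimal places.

Posterior ∝ prior × likelihood, so P(k | x) ∝ w_k f_k(x); normalise over all components.
Component likelihoods at x = 1:
  L_1 = 0.29·(1−0.29)^0 = 0.29·1 = 0.29
  L_2 = 0.66·(1−0.66)^0 = 0.66·1 = 0.66
  L_3 = 0.75·(1−0.75)^0 = 0.75·1 = 0.75
Multiply by the mixture weights:
  w_1·L_1 = 0.11 × 0.29 = 0.0319
  w_2·L_2 = 0.35 × 0.66 = 0.231
  w_3·L_3 = 0.54 × 0.75 = 0.405
Evidence: 0.0319 + 0.231 + 0.405 = 0.6679
P(Urn 1 | x) ≈ 0.048

0.048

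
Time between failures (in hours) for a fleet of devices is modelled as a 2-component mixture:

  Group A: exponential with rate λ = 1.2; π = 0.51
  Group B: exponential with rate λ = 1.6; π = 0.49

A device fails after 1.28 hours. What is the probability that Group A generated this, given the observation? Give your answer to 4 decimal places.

0.5657

P(component k | x) = w_k·f_k(x) / marginal(x), where marginal(x) = Σ_j w_j·f_j(x).
Exponential densities:
  f_A = 1.2·e^(−1.2·1.28) = 1.2·e^(−1.5360) = 0.258288
  f_B = 1.6·e^(−1.6·1.28) = 1.6·e^(−2.0480) = 0.206388
Unnormalised posteriors:
  w_A·f_A = 0.51 × 0.258288 = 0.131727
  w_B·f_B = 0.49 × 0.206388 = 0.10113
Denominator: 0.131727 + 0.10113 = 0.232857
Responsibility of Group A: 0.131727 / 0.232857 ≈ 0.5657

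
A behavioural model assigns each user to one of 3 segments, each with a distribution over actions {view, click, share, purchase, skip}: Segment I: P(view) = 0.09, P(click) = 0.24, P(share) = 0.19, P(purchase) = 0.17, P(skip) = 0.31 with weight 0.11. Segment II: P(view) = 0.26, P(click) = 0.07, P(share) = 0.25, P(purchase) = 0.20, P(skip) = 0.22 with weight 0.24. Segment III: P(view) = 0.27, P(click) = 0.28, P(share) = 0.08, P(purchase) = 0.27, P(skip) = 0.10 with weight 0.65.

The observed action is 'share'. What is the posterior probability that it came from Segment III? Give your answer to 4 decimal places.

Apply Bayes' rule: the posterior for each component is proportional to its prior times its likelihood at x.
Evaluate each component's likelihood at the observed value:
  L_I = 0.19
  L_II = 0.25
  L_III = 0.08
Weight by the priors:
  π_I·L_I = 0.11 × 0.19 = 0.0209
  π_II·L_II = 0.24 × 0.25 = 0.06
  π_III·L_III = 0.65 × 0.08 = 0.052
Denominator: 0.0209 + 0.06 + 0.052 = 0.1329
P(Segment III | the observation) = 0.052 / 0.1329 ≈ 0.3913

0.3913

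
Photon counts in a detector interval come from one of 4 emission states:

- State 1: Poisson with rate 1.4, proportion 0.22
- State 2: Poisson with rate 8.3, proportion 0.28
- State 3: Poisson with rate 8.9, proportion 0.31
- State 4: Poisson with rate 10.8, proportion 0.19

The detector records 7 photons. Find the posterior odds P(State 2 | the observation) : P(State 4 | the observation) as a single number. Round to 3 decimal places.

2.843

Posterior odds = (P(Z=i) f_i(x)) / (P(Z=j) f_j(x)); the normalising sum cancels.
Evaluate each component's likelihood at the observed value:
  p_1 = e^(−1.4)·1.4^7/7! = 0.000515767
  p_2 = e^(−8.3)·8.3^7/7! = 0.133805
  p_3 = e^(−8.9)·8.9^7/7! = 0.119696
  p_4 = e^(−10.8)·10.8^7/7! = 0.0693674
Odds = (0.28/0.19) × (0.133805/0.0693674) = 1.47368 × 1.92893 ≈ 2.843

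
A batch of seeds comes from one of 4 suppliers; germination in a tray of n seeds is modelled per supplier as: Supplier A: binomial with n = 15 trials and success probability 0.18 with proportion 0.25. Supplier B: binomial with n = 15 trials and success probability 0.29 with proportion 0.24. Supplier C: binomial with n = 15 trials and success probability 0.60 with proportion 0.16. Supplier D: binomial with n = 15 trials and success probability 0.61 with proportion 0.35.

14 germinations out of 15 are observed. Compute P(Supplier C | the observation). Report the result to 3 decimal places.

The responsibility of component k is π_k f_k(x) divided by Σ_j π_j f_j(x).
Component likelihoods at x = 14 germinations out of 15:
  f_A = C(15,14)·0.18^14·0.82^1 = 15·3.74813e-11·0.82 = 4.6102e-10
  f_B = C(15,14)·0.29^14·0.71^1 = 15·2.97558e-08·0.71 = 3.169e-07
  f_C = C(15,14)·0.60^14·0.40^1 = 15·0.000783642·0.4 = 0.00470185
  f_D = C(15,14)·0.61^14·0.39^1 = 15·0.000987683·0.39 = 0.00577795
Multiply by the mixture weights:
  π_A·f_A = 0.25 × 4.6102e-10 = 1.15255e-10
  π_B·f_B = 0.24 × 3.169e-07 = 7.60559e-08
  π_C·f_C = 0.16 × 0.00470185 = 0.000752296
  π_D·f_D = 0.35 × 0.00577795 = 0.00202228
Denominator: 1.15255e-10 + 7.60559e-08 + 0.000752296 + 0.00202228 = 0.00277465
So the posterior for Supplier C is 0.000752296 / 0.00277465 ≈ 0.271.

0.271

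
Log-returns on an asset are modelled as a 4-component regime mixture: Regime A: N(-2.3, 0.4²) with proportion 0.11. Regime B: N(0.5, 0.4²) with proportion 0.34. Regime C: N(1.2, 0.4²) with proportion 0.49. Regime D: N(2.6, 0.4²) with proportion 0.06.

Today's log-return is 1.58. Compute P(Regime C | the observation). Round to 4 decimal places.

0.9653

Posterior ∝ prior × likelihood, so P(k | x) ∝ π_k f_k(x); normalise over all components.
Evaluate each component's likelihood at the observed value:
  f_A = (1/(0.4·√(2π)))·exp(−(1.58−-2.3)²/(2·0.4²)) = 0.997356·exp(-47.04500) = 3.69374e-21
  f_B = (1/(0.4·√(2π)))·exp(−(1.58−0.5)²/(2·0.4²)) = 0.997356·exp(-3.64500) = 0.0260523
  f_C = (1/(0.4·√(2π)))·exp(−(1.58−1.2)²/(2·0.4²)) = 0.997356·exp(-0.45125) = 0.635148
  f_D = (1/(0.4·√(2π)))·exp(−(1.58−2.6)²/(2·0.4²)) = 0.997356·exp(-3.25125) = 0.0386234
Multiply by the mixture weights:
  π_A·f_A = 0.11 × 3.69374e-21 = 4.06311e-22
  π_B·f_B = 0.34 × 0.0260523 = 0.00885779
  π_C·f_C = 0.49 × 0.635148 = 0.311222
  π_D·f_D = 0.06 × 0.0386234 = 0.0023174
Evidence: 4.06311e-22 + 0.00885779 + 0.311222 + 0.0023174 = 0.322398
So the posterior for Regime C is 0.311222 / 0.322398 ≈ 0.9653.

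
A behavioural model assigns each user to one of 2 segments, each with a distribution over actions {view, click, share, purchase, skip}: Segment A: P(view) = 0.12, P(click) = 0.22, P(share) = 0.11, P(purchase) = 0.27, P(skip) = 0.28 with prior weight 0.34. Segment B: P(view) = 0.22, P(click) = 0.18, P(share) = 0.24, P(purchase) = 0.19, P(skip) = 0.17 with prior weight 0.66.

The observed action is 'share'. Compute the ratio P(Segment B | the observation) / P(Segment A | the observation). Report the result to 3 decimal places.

The posterior odds equal the prior odds times the likelihood ratio: (w_i/w_j)·(f_i(x)/f_j(x)).
Categorical probabilities:
  p_A = P(share | comp) = 0.11
  p_B = P(share | comp) = 0.24
Odds = (0.66/0.34) × (0.24/0.11) = 1.94118 × 2.18182 ≈ 4.235

4.235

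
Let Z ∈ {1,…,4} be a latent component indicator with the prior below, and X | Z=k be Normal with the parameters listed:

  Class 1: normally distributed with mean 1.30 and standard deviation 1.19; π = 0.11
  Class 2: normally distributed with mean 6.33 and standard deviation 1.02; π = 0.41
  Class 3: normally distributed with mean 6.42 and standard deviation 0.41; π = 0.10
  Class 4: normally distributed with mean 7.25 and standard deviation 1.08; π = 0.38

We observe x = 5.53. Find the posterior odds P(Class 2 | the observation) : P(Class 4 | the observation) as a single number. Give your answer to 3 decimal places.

Since P(k|x) ∝ P(Z=k) f_k(x), the posterior odds are P(Z=i) f_i(x) / (P(Z=j) f_j(x)).
Normal densities:
  L_1 = 0.000604832
  L_2 = 0.287562
  L_3 = 0.0922384
  L_4 = 0.103926
Posterior odds = (P(Z=2)·L_2) / (P(Z=4)·L_4) = (0.41·0.287562) / (0.38·0.103926) = 0.117901 / 0.0394919 ≈ 2.985

2.985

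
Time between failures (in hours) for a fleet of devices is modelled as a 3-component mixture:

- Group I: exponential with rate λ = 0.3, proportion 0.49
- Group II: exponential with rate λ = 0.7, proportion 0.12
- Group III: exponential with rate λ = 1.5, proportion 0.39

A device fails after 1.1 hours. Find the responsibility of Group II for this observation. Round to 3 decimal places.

The responsibility of component k is w_k f_k(x) divided by Σ_j w_j f_j(x).
Component likelihoods at x = 1.1 hours:
  p_I = 0.3·e^(−0.3·1.1) = 0.3·e^(−0.3300) = 0.215677
  p_II = 0.7·e^(−0.7·1.1) = 0.7·e^(−0.7700) = 0.324109
  p_III = 1.5·e^(−1.5·1.1) = 1.5·e^(−1.6500) = 0.288075
Multiply by the mixture weights:
  w_I·p_I = 0.49 × 0.215677 = 0.105682
  w_II·p_II = 0.12 × 0.324109 = 0.0388931
  w_III·p_III = 0.39 × 0.288075 = 0.112349
Evidence: 0.105682 + 0.0388931 + 0.112349 = 0.256924
P(Group II | the observation) ≈ 0.151

0.151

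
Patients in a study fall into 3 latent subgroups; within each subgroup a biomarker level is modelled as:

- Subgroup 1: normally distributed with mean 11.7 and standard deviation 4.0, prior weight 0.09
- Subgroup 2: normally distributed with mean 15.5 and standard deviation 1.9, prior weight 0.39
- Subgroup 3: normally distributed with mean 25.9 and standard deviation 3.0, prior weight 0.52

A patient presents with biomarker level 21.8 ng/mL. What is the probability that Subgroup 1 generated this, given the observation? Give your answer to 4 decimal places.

0.0133

Posterior ∝ prior × likelihood, so P(k | x) ∝ P(Z=k) f_k(x); normalise over all components.
Normal densities:
  f_1 = (1/(4.0·√(2π)))·exp(−(21.8−11.7)²/(2·4.0²)) = 0.099736·exp(-3.18781) = 0.00411529
  f_2 = (1/(1.9·√(2π)))·exp(−(21.8−15.5)²/(2·1.9²)) = 0.209970·exp(-5.49723) = 0.000860478
  f_3 = (1/(3.0·√(2π)))·exp(−(21.8−25.9)²/(2·3.0²)) = 0.132981·exp(-0.93389) = 0.0522644
Unnormalised posteriors:
  P(Z=1)·f_1 = 0.09 × 0.00411529 = 0.000370376
  P(Z=2)·f_2 = 0.39 × 0.000860478 = 0.000335586
  P(Z=3)·f_3 = 0.52 × 0.0522644 = 0.0271775
Denominator: 0.000370376 + 0.000335586 + 0.0271775 = 0.0278835
P(Subgroup 1 | the observation) ≈ 0.0133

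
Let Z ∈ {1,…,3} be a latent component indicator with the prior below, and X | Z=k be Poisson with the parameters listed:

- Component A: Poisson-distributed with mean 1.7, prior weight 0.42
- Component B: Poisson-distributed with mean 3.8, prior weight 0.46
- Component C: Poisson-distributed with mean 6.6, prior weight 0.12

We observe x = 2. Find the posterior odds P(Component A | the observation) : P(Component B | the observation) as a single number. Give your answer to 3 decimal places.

1.492

Only the two components matter; the odds are (π_i f_i(x)) / (π_j f_j(x)).
Evaluate each component's likelihood at the observed value:
  p_A = e^(−1.7)·1.7^2/2! = 0.263978
  p_B = e^(−3.8)·3.8^2/2! = 0.161517
  p_C = e^(−6.6)·6.6^2/2! = 0.0296288
Odds = (0.42/0.46) × (0.263978/0.161517) = 0.913043 × 1.63437 ≈ 1.492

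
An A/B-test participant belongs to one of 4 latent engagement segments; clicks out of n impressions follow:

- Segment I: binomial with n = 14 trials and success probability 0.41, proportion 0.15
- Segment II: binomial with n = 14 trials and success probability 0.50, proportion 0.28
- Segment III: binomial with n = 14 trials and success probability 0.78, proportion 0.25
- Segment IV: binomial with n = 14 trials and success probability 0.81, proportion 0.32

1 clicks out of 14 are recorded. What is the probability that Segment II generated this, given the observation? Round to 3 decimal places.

0.209

P(component k | x) = π_k·f_k(x) / marginal(x), where marginal(x) = Σ_j π_j·f_j(x).
Evaluate each component's likelihood at the observed value:
  f_I = 0.00602543
  f_II = 0.000854492
  f_III = 3.08829e-08
  f_IV = 4.76881e-09
Prior × likelihood for each component:
  π_I·f_I = 0.15 × 0.00602543 = 0.000903814
  π_II·f_II = 0.28 × 0.000854492 = 0.000239258
  π_III·f_III = 0.25 × 3.08829e-08 = 7.72071e-09
  π_IV·f_IV = 0.32 × 4.76881e-09 = 1.52602e-09
Marginal: 0.000903814 + 0.000239258 + 7.72071e-09 + 1.52602e-09 = 0.00114308
So the posterior for Segment II is 0.000239258 / 0.00114308 ≈ 0.209.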